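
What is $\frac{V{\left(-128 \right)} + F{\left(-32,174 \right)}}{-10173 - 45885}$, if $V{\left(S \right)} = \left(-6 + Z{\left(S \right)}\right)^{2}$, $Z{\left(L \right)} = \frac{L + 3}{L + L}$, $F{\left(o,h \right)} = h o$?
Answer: $\frac{362913527}{3673817088} \approx 0.098784$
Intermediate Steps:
$Z{\left(L \right)} = \frac{3 + L}{2 L}$
$V{\left(S \right)} = \left(-6 + \frac{3 + S}{2 S}\right)^{2}$
$\frac{V{\left(-128 \right)} + F{\left(-32,174 \right)}}{-10173 - 45885} = \frac{\frac{\left(-3 + 11 \left(-128\right)\right)^{2}}{4 \cdot 16384} + 174 \left(-32\right)}{-10173 - 45885} = \frac{\frac{1}{4} \cdot \frac{1}{16384} \left(-3 - 1408\right)^{2} - 5568}{-56058} = \left(\frac{1}{4} \cdot \frac{1}{16384} \left(-1411\right)^{2} - 5568\right) \left(- \frac{1}{56058}\right) = \left(\frac{1}{4} \cdot \frac{1}{16384} \cdot 1990921 - 5568\right) \left(- \frac{1}{56058}\right) = \left(\frac{1990921}{65536} - 5568\right) \left(- \frac{1}{56058}\right) = \left(- \frac{362913527}{65536}\right) \left(- \frac{1}{56058}\right) = \frac{362913527}{3673817088}$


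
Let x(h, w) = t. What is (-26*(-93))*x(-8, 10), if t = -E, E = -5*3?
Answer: 36270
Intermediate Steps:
E = -15
t = 15 (t = -1*(-15) = 15)
x(h, w) = 15
(-26*(-93))*x(-8, 10) = -26*(-93)*15 = 2418*15 = 36270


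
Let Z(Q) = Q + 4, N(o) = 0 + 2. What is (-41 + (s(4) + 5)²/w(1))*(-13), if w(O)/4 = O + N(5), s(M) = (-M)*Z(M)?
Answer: -1027/4 ≈ -256.75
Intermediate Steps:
N(o) = 2
Z(Q) = 4 + Q
s(M) = -M*(4 + M) (s(M) = (-M)*(4 + M) = -M*(4 + M))
w(O) = 8 + 4*O (w(O) = 4*(O + 2) = 4*(2 + O) = 8 + 4*O)
(-41 + (s(4) + 5)²/w(1))*(-13) = (-41 + (-1*4*(4 + 4) + 5)²/(8 + 4*1))*(-13) = (-41 + (-1*4*8 + 5)²/(8 + 4))*(-13) = (-41 + (-32 + 5)²/12)*(-13) = (-41 + (-27)²*(1/12))*(-13) = (-41 + 729*(1/12))*(-13) = (-41 + 243/4)*(-13) = (79/4)*(-13) = -1027/4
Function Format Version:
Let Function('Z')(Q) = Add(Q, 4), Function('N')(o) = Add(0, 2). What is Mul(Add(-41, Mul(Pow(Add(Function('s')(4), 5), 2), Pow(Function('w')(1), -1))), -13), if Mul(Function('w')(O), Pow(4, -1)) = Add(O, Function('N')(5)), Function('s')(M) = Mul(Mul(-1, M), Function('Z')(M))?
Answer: Rational(-1027, 4) ≈ -256.75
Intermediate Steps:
Function('N')(o) = 2
Function('Z')(Q) = Add(4, Q)
Function('s')(M) = Mul(-1, M, Add(4, M)) (Function('s')(M) = Mul(Mul(-1, M), Add(4, M)) = Mul(-1, M, Add(4, M)))
Function('w')(O) = Add(8, Mul(4, O)) (Function('w')(O) = Mul(4, Add(O, 2)) = Mul(4, Add(2, O)) = Add(8, Mul(4, O)))
Mul(Add(-41, Mul(Pow(Add(Function('s')(4), 5), 2), Pow(Function('w')(1), -1))), -13) = Mul(Add(-41, Mul(Pow(Add(Mul(-1, 4, Add(4, 4)), 5), 2), Pow(Add(8, Mul(4, 1)), -1))), -13) = Mul(Add(-41, Mul(Pow(Add(Mul(-1, 4, 8), 5), 2), Pow(Add(8, 4), -1))), -13) = Mul(Add(-41, Mul(Pow(Add(-32, 5), 2), Pow(12, -1))), -13) = Mul(Add(-41, Mul(Pow(-27, 2), Rational(1, 12))), -13) = Mul(Add(-41, Mul(729, Rational(1, 12))), -13) = Mul(Add(-41, Rational(243, 4)), -13) = Mul(Rational(79, 4), -13) = Rational(-1027, 4)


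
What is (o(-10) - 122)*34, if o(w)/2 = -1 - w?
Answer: -3536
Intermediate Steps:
o(w) = -2 - 2*w (o(w) = 2*(-1 - w) = -2 - 2*w)
(o(-10) - 122)*34 = ((-2 - 2*(-10)) - 122)*34 = ((-2 + 20) - 122)*34 = (18 - 122)*34 = -104*34 = -3536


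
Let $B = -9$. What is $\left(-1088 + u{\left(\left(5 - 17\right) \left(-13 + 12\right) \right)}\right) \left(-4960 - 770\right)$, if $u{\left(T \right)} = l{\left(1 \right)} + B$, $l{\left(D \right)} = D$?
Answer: $6280080$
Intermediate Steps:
$u{\left(T \right)} = -8$ ($u{\left(T \right)} = 1 - 9 = -8$)
$\left(-1088 + u{\left(\left(5 - 17\right) \left(-13 + 12\right) \right)}\right) \left(-4960 - 770\right) = \left(-1088 - 8\right) \left(-4960 - 770\right) = \left(-1096\right) \left(-5730\right) = 6280080$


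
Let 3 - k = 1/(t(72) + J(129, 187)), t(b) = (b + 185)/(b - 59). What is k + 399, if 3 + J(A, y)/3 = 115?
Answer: 1859237/4625 ≈ 402.00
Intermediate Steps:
J(A, y) = 336 (J(A, y) = -9 + 3*115 = -9 + 345 = 336)
t(b) = (185 + b)/(-59 + b)
k = 13862/4625 (k = 3 - 1/((185 + 72)/(-59 + 72) + 336) = 3 - 1/(257/13 + 336) = 3 - 1/4625/13 = 3 - 1*13/4625 = 3 - 13/4625 = 13862/4625 ≈ 2.9972)
k + 399 = 13862/4625 + 399 = 1859237/4625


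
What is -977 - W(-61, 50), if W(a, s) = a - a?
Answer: -977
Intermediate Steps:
W(a, s) = 0
-977 - W(-61, 50) = -977 - 1*0 = -977 + 0 = -977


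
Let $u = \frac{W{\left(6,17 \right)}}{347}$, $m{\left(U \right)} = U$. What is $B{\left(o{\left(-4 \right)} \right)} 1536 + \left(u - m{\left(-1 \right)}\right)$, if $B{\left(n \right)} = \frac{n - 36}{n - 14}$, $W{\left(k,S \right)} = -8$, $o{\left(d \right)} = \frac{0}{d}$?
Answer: $\frac{9596229}{2429} \approx 3950.7$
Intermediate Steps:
$o{\left(d \right)} = 0$
$u = - \frac{8}{347} \approx -0.023055$
$B{\left(n \right)} = \frac{-36 + n}{-14 + n}$
$B{\left(o{\left(-4 \right)} \right)} 1536 + \left(u - m{\left(-1 \right)}\right) = \frac{-36 + 0}{-14 + 0} \cdot 1536 - - \frac{339}{347} = \frac{1}{-14} \left(-36\right) 1536 + \left(- \frac{8}{347} + 1\right) = \left(- \frac{1}{14}\right) \left(-36\right) 1536 + \frac{339}{347} = \frac{18}{7} \cdot 1536 + \frac{339}{347} = \frac{27648}{7} + \frac{339}{347} = \frac{9596229}{2429}$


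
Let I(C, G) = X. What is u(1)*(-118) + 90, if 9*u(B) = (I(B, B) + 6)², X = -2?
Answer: -1078/9 ≈ -119.78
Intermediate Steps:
I(C, G) = -2
u(B) = 16/9 (u(B) = (-2 + 6)²/9 = (⅑)*4² = (⅑)*16 = 16/9)
u(1)*(-118) + 90 = (16/9)*(-118) + 90 = -1888/9 + 90 = -1078/9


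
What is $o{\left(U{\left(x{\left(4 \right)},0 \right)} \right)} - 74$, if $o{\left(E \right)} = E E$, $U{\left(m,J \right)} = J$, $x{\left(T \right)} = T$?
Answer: $-74$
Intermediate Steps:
$o{\left(E \right)} = E^{2}$
$o{\left(U{\left(x{\left(4 \right)},0 \right)} \right)} - 74 = 0^{2} - 74 = 0 - 74 = -74$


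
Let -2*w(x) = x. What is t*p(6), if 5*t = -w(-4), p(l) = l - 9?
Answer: 6/5 ≈ 1.2000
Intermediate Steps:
p(l) = -9 + l
w(x) = -x/2
t = -⅖ (t = (-(-1)*(-4)/2)/5 = (-1*2)/5 = (⅕)*(-2) = -⅖ ≈ -0.40000)
t*p(6) = -2*(-9 + 6)/5 = -⅖*(-3) = 6/5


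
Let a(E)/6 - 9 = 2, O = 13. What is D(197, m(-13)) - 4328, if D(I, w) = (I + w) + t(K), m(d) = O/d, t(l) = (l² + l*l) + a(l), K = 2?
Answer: -4058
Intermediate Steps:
a(E) = 66 (a(E) = 54 + 6*2 = 54 + 12 = 66)
t(l) = 66 + 2*l² (t(l) = (l² + l*l) + 66 = (l² + l²) + 66 = 2*l² + 66 = 66 + 2*l²)
m(d) = 13/d
D(I, w) = 74 + I + w (D(I, w) = (I + w) + (66 + 2*2²) = (I + w) + (66 + 2*4) = (I + w) + (66 + 8) = (I + w) + 74 = 74 + I + w)
D(197, m(-13)) - 4328 = (74 + 197 + 13/(-13)) - 4328 = (74 + 197 + 13*(-1/13)) - 4328 = (74 + 197 - 1) - 4328 = 270 - 4328 = -4058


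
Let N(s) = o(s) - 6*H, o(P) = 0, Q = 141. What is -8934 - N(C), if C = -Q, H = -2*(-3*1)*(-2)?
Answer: -9006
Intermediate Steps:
H = -12 (H = -(-6)*(-2) = -2*6 = -12)
C = -141 (C = -1*141 = -141)
N(s) = 72 (N(s) = 0 - 6*(-12) = 0 + 72 = 72)
-8934 - N(C) = -8934 - 1*72 = -8934 - 72 = -9006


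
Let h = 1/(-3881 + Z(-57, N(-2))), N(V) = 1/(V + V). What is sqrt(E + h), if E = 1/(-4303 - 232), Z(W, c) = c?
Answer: I*sqrt(421371339)/938745 ≈ 0.021867*I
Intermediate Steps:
N(V) = 1/(2*V)
E = -1/4535 (E = 1/(-4535) = -1/4535 ≈ -0.00022051)
h = -4/15525 (h = 1/(-3881 + (1/2)/(-2)) = 1/(-3881 + (1/2)*(-1/2)) = 1/(-3881 - 1/4) = 1/(-15525/4) = -4/15525 ≈ -0.00025765)
sqrt(E + h) = sqrt(-1/4535 - 4/15525) = sqrt(-6733/14081175) = I*sqrt(421371339)/938745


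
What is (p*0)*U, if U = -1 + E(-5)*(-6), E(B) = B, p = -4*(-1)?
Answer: 0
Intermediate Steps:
p = 4
U = 29 (U = -1 - 5*(-6) = -1 + 30 = 29)
(p*0)*U = (4*0)*29 = 0*29 = 0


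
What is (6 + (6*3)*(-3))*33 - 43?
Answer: -1627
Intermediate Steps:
(6 + (6*3)*(-3))*33 - 43 = (6 + 18*(-3))*33 - 43 = (6 - 54)*33 - 43 = -48*33 - 43 = -1584 - 43 = -1627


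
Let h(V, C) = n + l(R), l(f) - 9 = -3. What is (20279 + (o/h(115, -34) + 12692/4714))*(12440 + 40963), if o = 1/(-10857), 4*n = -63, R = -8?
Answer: 51473604301932265/47524191 ≈ 1.0831e+9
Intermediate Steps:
l(f) = 6 (l(f) = 9 - 3 = 6)
n = -63/4 (n = (1/4)*(-63) = -63/4 ≈ -15.750)
h(V, C) = -39/4 (h(V, C) = -63/4 + 6 = -39/4)
o = -1/10857 ≈ -9.2107e-5
(20279 + (o/h(115, -34) + 12692/4714))*(12440 + 40963) = (20279 + (-1/(10857*(-39/4)) + 12692/4714))*(12440 + 40963) = (20279 + (-1/10857*(-4/39) + 12692*(1/4714)))*53403 = (20279 + (4/423423 + 6346/2357))*53403 = (20279 + 2687051786/998008011)*53403 = (20241291506855/998008011)*53403 = 51473604301932265/47524191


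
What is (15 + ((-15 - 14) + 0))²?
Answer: 196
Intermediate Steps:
(15 + ((-15 - 14) + 0))² = (15 + (-29 + 0))² = (15 - 29)² = (-14)² = 196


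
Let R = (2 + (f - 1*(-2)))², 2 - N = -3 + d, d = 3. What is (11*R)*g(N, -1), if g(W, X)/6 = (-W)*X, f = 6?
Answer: 13200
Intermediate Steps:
N = 2 (N = 2 - (-3 + 3) = 2 - 1*0 = 2 + 0 = 2)
R = 100 (R = (2 + (6 - 1*(-2)))² = (2 + (6 + 2))² = (2 + 8)² = 10² = 100)
g(W, X) = -6*W*X (g(W, X) = 6*((-W)*X) = 6*(-W*X) = -6*W*X)
(11*R)*g(N, -1) = (11*100)*(-6*2*(-1)) = 1100*12 = 13200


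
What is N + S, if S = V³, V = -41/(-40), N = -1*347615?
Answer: -22247291079/64000 ≈ -3.4761e+5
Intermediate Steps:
N = -347615
V = 41/40 (V = -41*(-1/40) = 41/40 ≈ 1.0250)
S = 68921/64000 (S = (41/40)³ = 68921/64000 ≈ 1.0769)
N + S = -347615 + 68921/64000 = -22247291079/64000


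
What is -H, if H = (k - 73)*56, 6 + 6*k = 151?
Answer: 8204/3 ≈ 2734.7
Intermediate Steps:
k = 145/6 (k = -1 + (1/6)*151 = -1 + 151/6 = 145/6 ≈ 24.167)
H = -8204/3 (H = (145/6 - 73)*56 = -293/6*56 = -8204/3 ≈ -2734.7)
-H = -1*(-8204/3) = 8204/3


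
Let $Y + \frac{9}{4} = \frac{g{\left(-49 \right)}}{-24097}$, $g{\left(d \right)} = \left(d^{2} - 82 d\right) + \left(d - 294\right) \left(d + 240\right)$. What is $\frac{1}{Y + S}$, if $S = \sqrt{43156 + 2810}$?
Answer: $- \frac{626618388}{142351159558165} + \frac{9290646544 \sqrt{45966}}{427053478674495} \approx 0.0046598$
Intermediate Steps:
$g{\left(d \right)} = d^{2} - 82 d + \left(-294 + d\right) \left(240 + d\right)$ ($g{\left(d \right)} = \left(d^{2} - 82 d\right) + \left(-294 + d\right) \left(240 + d\right) = d^{2} - 82 d + \left(-294 + d\right) \left(240 + d\right)$)
$Y = \frac{19503}{96388}$ ($Y = - \frac{9}{4} + \frac{-70560 - -6664 + 2 \left(-49\right)^{2}}{-24097} = - \frac{9}{4} + \left(-70560 + 6664 + 2 \cdot 2401\right) \left(- \frac{1}{24097}\right) = - \frac{9}{4} + \left(-70560 + 6664 + 4802\right) \left(- \frac{1}{24097}\right) = - \frac{9}{4} - - \frac{59094}{24097} = - \frac{9}{4} + \frac{59094}{24097} = \frac{19503}{96388} \approx 0.20234$)
$S = \sqrt{45966} \approx 214.4$
$\frac{1}{Y + S} = \frac{1}{\frac{19503}{96388} + \sqrt{45966}}$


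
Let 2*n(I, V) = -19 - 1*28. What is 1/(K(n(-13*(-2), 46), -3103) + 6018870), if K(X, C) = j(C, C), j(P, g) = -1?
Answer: 1/6018869 ≈ 1.6614e-7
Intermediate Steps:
n(I, V) = -47/2 (n(I, V) = (-19 - 1*28)/2 = (-19 - 28)/2 = (½)*(-47) = -47/2)
K(X, C) = -1
1/(K(n(-13*(-2), 46), -3103) + 6018870) = 1/(-1 + 6018870) = 1/6018869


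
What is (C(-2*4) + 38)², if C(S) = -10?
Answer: 784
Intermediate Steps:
(C(-2*4) + 38)² = (-10 + 38)² = 28² = 784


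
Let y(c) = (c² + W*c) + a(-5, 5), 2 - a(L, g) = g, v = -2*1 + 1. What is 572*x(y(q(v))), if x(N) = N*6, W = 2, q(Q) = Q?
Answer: -13728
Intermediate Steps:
v = -1 (v = -2 + 1 = -1)
a(L, g) = 2 - g
y(c) = -3 + c² + 2*c (y(c) = (c² + 2*c) + (2 - 1*5) = (c² + 2*c) + (2 - 5) = (c² + 2*c) - 3 = -3 + c² + 2*c)
x(N) = 6*N
572*x(y(q(v))) = 572*(6*(-3 + (-1)² + 2*(-1))) = 572*(6*(-3 + 1 - 2)) = 572*(6*(-4)) = 572*(-24) = -13728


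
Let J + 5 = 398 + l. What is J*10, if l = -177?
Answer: 2160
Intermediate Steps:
J = 216 (J = -5 + (398 - 177) = -5 + 221 = 216)
J*10 = 216*10 = 2160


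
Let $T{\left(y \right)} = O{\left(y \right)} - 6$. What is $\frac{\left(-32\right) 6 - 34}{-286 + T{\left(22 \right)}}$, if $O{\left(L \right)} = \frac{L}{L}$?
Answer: $\frac{226}{291} \approx 0.77663$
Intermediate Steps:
$O{\left(L \right)} = 1$
$T{\left(y \right)} = -5$ ($T{\left(y \right)} = 1 - 6 = -5$)
$\frac{\left(-32\right) 6 - 34}{-286 + T{\left(22 \right)}} = \frac{\left(-32\right) 6 - 34}{-286 - 5} = \frac{-192 - 34}{-291} = \left(-226\right) \left(- \frac{1}{291}\right) = \frac{226}{291}$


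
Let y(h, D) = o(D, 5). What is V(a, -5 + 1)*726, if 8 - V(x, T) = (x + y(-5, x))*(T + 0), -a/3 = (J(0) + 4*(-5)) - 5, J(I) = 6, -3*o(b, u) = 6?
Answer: 165528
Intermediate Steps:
o(b, u) = -2 (o(b, u) = -⅓*6 = -2)
y(h, D) = -2
a = 57 (a = -3*((6 + 4*(-5)) - 5) = -3*((6 - 20) - 5) = -3*(-14 - 5) = -3*(-19) = 57)
V(x, T) = 8 - T*(-2 + x) (V(x, T) = 8 - (x - 2)*(T + 0) = 8 - (-2 + x)*T = 8 - T*(-2 + x))
V(a, -5 + 1)*726 = (8 + 2*(-5 + 1) - 1*(-5 + 1)*57)*726 = (8 + 2*(-4) - 1*(-4)*57)*726 = (8 - 8 + 228)*726 = 228*726 = 165528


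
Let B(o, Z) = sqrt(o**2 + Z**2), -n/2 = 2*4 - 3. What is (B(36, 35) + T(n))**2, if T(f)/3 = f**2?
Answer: (300 + sqrt(2521))**2 ≈ 1.2265e+5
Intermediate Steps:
n = -10 (n = -2*(2*4 - 3) = -2*(8 - 3) = -2*5 = -10)
B(o, Z) = sqrt(Z**2 + o**2)
T(f) = 3*f**2
(B(36, 35) + T(n))**2 = (sqrt(35**2 + 36**2) + 3*(-10)**2)**2 = (sqrt(1225 + 1296) + 3*100)**2 = (sqrt(2521) + 300)**2 = (300 + sqrt(2521))**2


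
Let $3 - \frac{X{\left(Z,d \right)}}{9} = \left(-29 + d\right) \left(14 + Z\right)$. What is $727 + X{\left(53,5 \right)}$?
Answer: $15226$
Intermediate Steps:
$X{\left(Z,d \right)} = 27 - 9 \left(-29 + d\right) \left(14 + Z\right)$
$727 + X{\left(53,5 \right)} = 727 + \left(3681 - 630 + 261 \cdot 53 - 477 \cdot 5\right) = 727 + \left(3681 - 630 + 13833 - 2385\right) = 727 + 14499 = 15226$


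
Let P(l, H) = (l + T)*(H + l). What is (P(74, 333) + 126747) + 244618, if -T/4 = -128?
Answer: 609867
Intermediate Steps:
T = 512 (T = -4*(-128) = 512)
P(l, H) = (512 + l)*(H + l) (P(l, H) = (l + 512)*(H + l) = (512 + l)*(H + l))
(P(74, 333) + 126747) + 244618 = ((74² + 512*333 + 512*74 + 333*74) + 126747) + 244618 = ((5476 + 170496 + 37888 + 24642) + 126747) + 244618 = (238502 + 126747) + 244618 = 365249 + 244618 = 609867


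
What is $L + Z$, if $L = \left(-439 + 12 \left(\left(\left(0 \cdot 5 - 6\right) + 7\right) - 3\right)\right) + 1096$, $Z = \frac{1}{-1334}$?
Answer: $\frac{844421}{1334} \approx 633.0$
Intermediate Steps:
$Z = - \frac{1}{1334} \approx -0.00074963$
$L = 633$ ($L = \left(-439 + 12 \left(\left(\left(0 - 6\right) + 7\right) - 3\right)\right) + 1096 = \left(-439 + 12 \left(\left(-6 + 7\right) - 3\right)\right) + 1096 = \left(-439 + 12 \left(1 - 3\right)\right) + 1096 = \left(-439 + 12 \left(-2\right)\right) + 1096 = \left(-439 - 24\right) + 1096 = -463 + 1096 = 633$)
$L + Z = 633 - \frac{1}{1334} = \frac{844421}{1334}$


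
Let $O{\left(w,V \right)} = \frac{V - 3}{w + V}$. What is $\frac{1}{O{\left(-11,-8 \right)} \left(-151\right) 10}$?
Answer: $- \frac{19}{16610} \approx -0.0011439$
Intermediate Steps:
$O{\left(w,V \right)} = \frac{-3 + V}{V + w}$
$\frac{1}{O{\left(-11,-8 \right)} \left(-151\right) 10} = \frac{1}{\frac{-3 - 8}{-8 - 11} \left(-151\right) 10} = \frac{1}{\frac{1}{-19} \left(-11\right) \left(-151\right) 10} = \frac{1}{\left(- \frac{1}{19}\right) \left(-11\right) \left(-151\right) 10} = \frac{1}{\frac{11}{19} \left(-151\right) 10} = \frac{1}{\left(- \frac{1661}{19}\right) 10} = \frac{1}{- \frac{16610}{19}} = - \frac{19}{16610}$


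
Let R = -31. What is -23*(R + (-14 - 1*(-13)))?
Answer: 736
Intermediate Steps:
-23*(R + (-14 - 1*(-13))) = -23*(-31 + (-14 - 1*(-13))) = -23*(-31 + (-14 + 13)) = -23*(-31 - 1) = -23*(-32) = 736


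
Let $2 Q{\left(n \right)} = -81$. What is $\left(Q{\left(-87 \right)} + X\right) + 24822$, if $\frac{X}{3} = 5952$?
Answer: $\frac{85275}{2} \approx 42638.0$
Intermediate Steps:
$X = 17856$ ($X = 3 \cdot 5952 = 17856$)
$Q{\left(n \right)} = - \frac{81}{2}$ ($Q{\left(n \right)} = \frac{1}{2} \left(-81\right) = - \frac{81}{2}$)
$\left(Q{\left(-87 \right)} + X\right) + 24822 = \left(- \frac{81}{2} + 17856\right) + 24822 = \frac{35631}{2} + 24822 = \frac{85275}{2}$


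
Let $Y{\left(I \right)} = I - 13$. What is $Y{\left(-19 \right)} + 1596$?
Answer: $1564$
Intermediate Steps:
$Y{\left(I \right)} = -13 + I$
$Y{\left(-19 \right)} + 1596 = \left(-13 - 19\right) + 1596 = -32 + 1596 = 1564$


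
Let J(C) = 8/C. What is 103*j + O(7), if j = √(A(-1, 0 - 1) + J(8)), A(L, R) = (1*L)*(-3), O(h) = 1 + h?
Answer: 214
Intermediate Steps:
A(L, R) = -3*L (A(L, R) = L*(-3) = -3*L)
j = 2 (j = √(-3*(-1) + 8/8) = √(3 + 8*(⅛)) = √(3 + 1) = √4 = 2)
103*j + O(7) = 103*2 + (1 + 7) = 206 + 8 = 214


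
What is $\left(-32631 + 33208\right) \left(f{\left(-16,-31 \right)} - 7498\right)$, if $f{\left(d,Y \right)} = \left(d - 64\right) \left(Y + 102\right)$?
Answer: $-7603706$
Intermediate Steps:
$f{\left(d,Y \right)} = \left(-64 + d\right) \left(102 + Y\right)$ ($f{\left(d,Y \right)} = \left(d - 64\right) \left(102 + Y\right) = \left(-64 + d\right) \left(102 + Y\right)$)
$\left(-32631 + 33208\right) \left(f{\left(-16,-31 \right)} - 7498\right) = \left(-32631 + 33208\right) \left(\left(-6528 - -1984 + 102 \left(-16\right) - -496\right) - 7498\right) = 577 \left(\left(-6528 + 1984 - 1632 + 496\right) - 7498\right) = 577 \left(-5680 - 7498\right) = 577 \left(-13178\right) = -7603706$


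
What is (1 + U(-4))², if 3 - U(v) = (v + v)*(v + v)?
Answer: 3600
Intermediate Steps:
U(v) = 3 - 4*v² (U(v) = 3 - (v + v)*(v + v) = 3 - 2*v*2*v = 3 - 4*v²)
(1 + U(-4))² = (1 + (3 - 4*(-4)²))² = (1 + (3 - 4*16))² = (1 + (3 - 64))² = (1 - 61)² = (-60)² = 3600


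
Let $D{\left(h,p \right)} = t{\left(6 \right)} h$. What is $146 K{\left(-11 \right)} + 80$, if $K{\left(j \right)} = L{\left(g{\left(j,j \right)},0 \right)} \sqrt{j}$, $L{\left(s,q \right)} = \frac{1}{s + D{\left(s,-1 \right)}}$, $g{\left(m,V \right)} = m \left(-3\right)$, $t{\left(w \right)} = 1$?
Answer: $80 + \frac{73 i \sqrt{11}}{33} \approx 80.0 + 7.3368 i$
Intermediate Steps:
$D{\left(h,p \right)} = h$ ($D{\left(h,p \right)} = 1 h = h$)
$g{\left(m,V \right)} = - 3 m$
$L{\left(s,q \right)} = \frac{1}{2 s}$ ($L{\left(s,q \right)} = \frac{1}{s + s} = \frac{1}{2 s}$)
$K{\left(j \right)} = - \frac{1}{6 \sqrt{j}}$ ($K{\left(j \right)} = \frac{1}{2 \left(- 3 j\right)} \sqrt{j} = \frac{\left(- \frac{1}{3}\right) \frac{1}{j}}{2} \sqrt{j} = - \frac{1}{6 j} \sqrt{j} = - \frac{1}{6 \sqrt{j}}$)
$146 K{\left(-11 \right)} + 80 = 146 \left(- \frac{1}{6 i \sqrt{11}}\right) + 80 = 146 \left(- \frac{\left(- \frac{1}{11}\right) i \sqrt{11}}{6}\right) + 80 = 146 \frac{i \sqrt{11}}{66} + 80 = \frac{73 i \sqrt{11}}{33} + 80 = 80 + \frac{73 i \sqrt{11}}{33}$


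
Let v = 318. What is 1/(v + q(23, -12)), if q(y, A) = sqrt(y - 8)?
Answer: 106/33703 - sqrt(15)/101109 ≈ 0.0031068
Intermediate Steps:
q(y, A) = sqrt(-8 + y)
1/(v + q(23, -12)) = 1/(318 + sqrt(-8 + 23)) = 1/(318 + sqrt(15))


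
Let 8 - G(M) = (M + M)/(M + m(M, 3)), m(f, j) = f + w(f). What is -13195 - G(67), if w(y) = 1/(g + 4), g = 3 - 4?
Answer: -5320407/403 ≈ -13202.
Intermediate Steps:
g = -1
w(y) = 1/3 (w(y) = 1/(-1 + 4) = 1/3)
m(f, j) = 1/3 + f (m(f, j) = f + 1/3 = 1/3 + f)
G(M) = 8 - 2*M/(1/3 + 2*M) (G(M) = 8 - (M + M)/(M + (1/3 + M)) = 8 - 2*M/(1/3 + 2*M))
-13195 - G(67) = -13195 - 2*(4 + 21*67)/(1 + 6*67) = -13195 - 2*(4 + 1407)/(1 + 402) = -13195 - 2*1411/403 = -13195 - 1*2822/403 = -13195 - 2822/403 = -5320407/403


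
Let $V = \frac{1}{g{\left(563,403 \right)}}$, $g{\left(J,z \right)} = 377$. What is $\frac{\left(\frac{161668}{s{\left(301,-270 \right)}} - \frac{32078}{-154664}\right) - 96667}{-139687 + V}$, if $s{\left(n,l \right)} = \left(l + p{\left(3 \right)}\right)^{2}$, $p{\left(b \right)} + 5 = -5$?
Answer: $\frac{13809079089994903}{19955042383746400} \approx 0.69201$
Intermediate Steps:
$p{\left(b \right)} = -10$ ($p{\left(b \right)} = -5 - 5 = -10$)
$s{\left(n,l \right)} = \left(-10 + l\right)^{2}$ ($s{\left(n,l \right)} = \left(l - 10\right)^{2} = \left(-10 + l\right)^{2}$)
$V = \frac{1}{377} \approx 0.0026525$
$\frac{\left(\frac{161668}{s{\left(301,-270 \right)}} - \frac{32078}{-154664}\right) - 96667}{-139687 + V} = \frac{\left(\frac{161668}{\left(-10 - 270\right)^{2}} - \frac{32078}{-154664}\right) - 96667}{-139687 + \frac{1}{377}} = \frac{\left(\frac{161668}{\left(-280\right)^{2}} - - \frac{16039}{77332}\right) - 96667}{- \frac{52661998}{377}} = \left(\left(\frac{161668}{78400} + \frac{16039}{77332}\right) - 96667\right) \left(- \frac{377}{52661998}\right) = \left(\left(161668 \cdot \frac{1}{78400} + \frac{16039}{77332}\right) - 96667\right) \left(- \frac{377}{52661998}\right) = \left(\left(\frac{40417}{19600} + \frac{16039}{77332}\right) - 96667\right) \left(- \frac{377}{52661998}\right) = \left(\frac{859972961}{378926800} - 96667\right) \left(- \frac{377}{52661998}\right) = \left(- \frac{36628857002639}{378926800}\right) \left(- \frac{377}{52661998}\right) = \frac{13809079089994903}{19955042383746400}$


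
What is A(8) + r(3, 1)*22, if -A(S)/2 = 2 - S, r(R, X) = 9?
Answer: 210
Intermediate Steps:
A(S) = -4 + 2*S (A(S) = -2*(2 - S) = -4 + 2*S)
A(8) + r(3, 1)*22 = (-4 + 2*8) + 9*22 = (-4 + 16) + 198 = 12 + 198 = 210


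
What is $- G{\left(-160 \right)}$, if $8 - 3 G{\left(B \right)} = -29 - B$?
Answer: $41$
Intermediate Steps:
$G{\left(B \right)} = \frac{37}{3} + \frac{B}{3}$ ($G{\left(B \right)} = \frac{8}{3} - \frac{-29 - B}{3} = \frac{8}{3} + \left(\frac{29}{3} + \frac{B}{3}\right) = \frac{37}{3} + \frac{B}{3}$)
$- G{\left(-160 \right)} = - (\frac{37}{3} + \frac{1}{3} \left(-160\right)) = - (\frac{37}{3} - \frac{160}{3}) = \left(-1\right) \left(-41\right) = 41$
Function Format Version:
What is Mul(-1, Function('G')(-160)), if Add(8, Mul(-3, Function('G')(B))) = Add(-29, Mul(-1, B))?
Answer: 41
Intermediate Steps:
Function('G')(B) = Add(Rational(37, 3), Mul(Rational(1, 3), B)) (Function('G')(B) = Add(Rational(8, 3), Mul(Rational(-1, 3), Add(-29, Mul(-1, B)))) = Add(Rational(8, 3), Add(Rational(29, 3), Mul(Rational(1, 3), B))) = Add(Rational(37, 3), Mul(Rational(1, 3), B)))
Mul(-1, Function('G')(-160)) = Mul(-1, Add(Rational(37, 3), Mul(Rational(1, 3), -160))) = Mul(-1, Add(Rational(37, 3), Rational(-160, 3))) = Mul(-1, -41) = 41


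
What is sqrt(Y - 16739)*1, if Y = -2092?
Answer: I*sqrt(18831) ≈ 137.23*I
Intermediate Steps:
sqrt(Y - 16739)*1 = sqrt(-2092 - 16739)*1 = sqrt(-18831)*1 = (I*sqrt(18831))*1 = I*sqrt(18831)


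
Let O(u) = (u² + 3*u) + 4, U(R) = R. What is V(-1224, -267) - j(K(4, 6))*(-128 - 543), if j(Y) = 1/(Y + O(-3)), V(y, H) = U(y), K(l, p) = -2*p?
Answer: -10463/8 ≈ -1307.9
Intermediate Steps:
O(u) = 4 + u² + 3*u
V(y, H) = y
j(Y) = 1/(4 + Y) (j(Y) = 1/(Y + (4 + (-3)² + 3*(-3))) = 1/(Y + (4 + 9 - 9)) = 1/(Y + 4) = 1/(4 + Y))
V(-1224, -267) - j(K(4, 6))*(-128 - 543) = -1224 - (-128 - 543)/(4 - 2*6) = -1224 - (-671)/(4 - 12) = -1224 - (-671)/(-8) = -1224 - (-1)*(-671)/8 = -1224 - 1*671/8 = -1224 - 671/8 = -10463/8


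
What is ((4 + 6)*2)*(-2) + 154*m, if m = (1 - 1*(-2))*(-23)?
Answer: -10666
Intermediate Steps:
m = -69 (m = (1 + 2)*(-23) = 3*(-23) = -69)
((4 + 6)*2)*(-2) + 154*m = ((4 + 6)*2)*(-2) + 154*(-69) = (10*2)*(-2) - 10626 = 20*(-2) - 10626 = -40 - 10626 = -10666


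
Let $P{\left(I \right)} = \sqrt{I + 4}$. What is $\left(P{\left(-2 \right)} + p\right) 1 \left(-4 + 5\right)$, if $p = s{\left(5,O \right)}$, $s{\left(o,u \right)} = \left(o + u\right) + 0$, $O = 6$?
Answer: $11 + \sqrt{2} \approx 12.414$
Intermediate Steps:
$s{\left(o,u \right)} = o + u$
$p = 11$ ($p = 5 + 6 = 11$)
$P{\left(I \right)} = \sqrt{4 + I}$
$\left(P{\left(-2 \right)} + p\right) 1 \left(-4 + 5\right) = \left(\sqrt{4 - 2} + 11\right) 1 \left(-4 + 5\right) = \left(\sqrt{2} + 11\right) 1 \cdot 1 = \left(11 + \sqrt{2}\right) 1 = 11 + \sqrt{2}$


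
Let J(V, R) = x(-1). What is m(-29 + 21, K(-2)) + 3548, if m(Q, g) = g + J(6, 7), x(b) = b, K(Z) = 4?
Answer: 3551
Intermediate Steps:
J(V, R) = -1
m(Q, g) = -1 + g (m(Q, g) = g - 1 = -1 + g)
m(-29 + 21, K(-2)) + 3548 = (-1 + 4) + 3548 = 3 + 3548 = 3551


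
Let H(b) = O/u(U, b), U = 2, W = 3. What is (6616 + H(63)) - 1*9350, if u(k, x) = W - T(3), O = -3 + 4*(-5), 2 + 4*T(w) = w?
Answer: -30166/11 ≈ -2742.4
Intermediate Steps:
T(w) = -1/2 + w/4
O = -23 (O = -3 - 20 = -23)
u(k, x) = 11/4 (u(k, x) = 3 - (-1/2 + (1/4)*3) = 3 - (-1/2 + 3/4) = 3 - 1*1/4 = 3 - 1/4 = 11/4)
H(b) = -92/11 (H(b) = -23/11/4 = -23*4/11 = -92/11)
(6616 + H(63)) - 1*9350 = (6616 - 92/11) - 1*9350 = 72684/11 - 9350 = -30166/11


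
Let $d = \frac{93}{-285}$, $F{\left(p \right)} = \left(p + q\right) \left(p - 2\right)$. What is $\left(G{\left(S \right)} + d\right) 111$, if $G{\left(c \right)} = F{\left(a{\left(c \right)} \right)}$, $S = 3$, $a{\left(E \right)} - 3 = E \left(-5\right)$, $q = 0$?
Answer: $\frac{1768119}{95} \approx 18612.0$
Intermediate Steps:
$a{\left(E \right)} = 3 - 5 E$ ($a{\left(E \right)} = 3 + E \left(-5\right) = 3 - 5 E$)
$F{\left(p \right)} = p \left(-2 + p\right)$ ($F{\left(p \right)} = \left(p + 0\right) \left(p - 2\right) = p \left(-2 + p\right)$)
$G{\left(c \right)} = \left(1 - 5 c\right) \left(3 - 5 c\right)$ ($G{\left(c \right)} = \left(3 - 5 c\right) \left(-2 - \left(-3 + 5 c\right)\right) = \left(3 - 5 c\right) \left(1 - 5 c\right) = \left(1 - 5 c\right) \left(3 - 5 c\right)$)
$d = - \frac{31}{95}$ ($d = 93 \left(- \frac{1}{285}\right) = - \frac{31}{95} \approx -0.32632$)
$\left(G{\left(S \right)} + d\right) 111 = \left(\left(3 - 60 + 25 \cdot 3^{2}\right) - \frac{31}{95}\right) 111 = \left(\left(3 - 60 + 25 \cdot 9\right) - \frac{31}{95}\right) 111 = \left(\left(3 - 60 + 225\right) - \frac{31}{95}\right) 111 = \left(168 - \frac{31}{95}\right) 111 = \frac{15929}{95} \cdot 111 = \frac{1768119}{95}$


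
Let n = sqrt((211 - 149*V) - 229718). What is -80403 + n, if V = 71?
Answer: -80403 + I*sqrt(240086) ≈ -80403.0 + 489.99*I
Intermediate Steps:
n = I*sqrt(240086) (n = sqrt((211 - 149*71) - 229718) = sqrt((211 - 10579) - 229718) = sqrt(-10368 - 229718) = sqrt(-240086) = I*sqrt(240086) ≈ 489.99*I)
-80403 + n = -80403 + I*sqrt(240086)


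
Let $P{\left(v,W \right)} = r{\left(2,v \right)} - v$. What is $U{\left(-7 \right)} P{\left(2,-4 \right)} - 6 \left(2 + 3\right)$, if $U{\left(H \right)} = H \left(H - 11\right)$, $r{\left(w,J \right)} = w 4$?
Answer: $726$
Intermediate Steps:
$r{\left(w,J \right)} = 4 w$
$P{\left(v,W \right)} = 8 - v$ ($P{\left(v,W \right)} = 4 \cdot 2 - v = 8 - v$)
$U{\left(H \right)} = H \left(-11 + H\right)$
$U{\left(-7 \right)} P{\left(2,-4 \right)} - 6 \left(2 + 3\right) = - 7 \left(-11 - 7\right) \left(8 - 2\right) - 6 \left(2 + 3\right) = \left(-7\right) \left(-18\right) \left(8 - 2\right) - 30 = 126 \cdot 6 - 30 = 756 - 30 = 726$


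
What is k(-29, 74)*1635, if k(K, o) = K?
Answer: -47415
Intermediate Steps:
k(-29, 74)*1635 = -29*1635 = -47415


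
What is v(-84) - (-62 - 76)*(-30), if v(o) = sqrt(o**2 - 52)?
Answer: -4140 + 2*sqrt(1751) ≈ -4056.3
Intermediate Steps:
v(o) = sqrt(-52 + o**2)
v(-84) - (-62 - 76)*(-30) = sqrt(-52 + (-84)**2) - (-62 - 76)*(-30) = sqrt(-52 + 7056) - (-138)*(-30) = sqrt(7004) - 1*4140 = 2*sqrt(1751) - 4140 = -4140 + 2*sqrt(1751)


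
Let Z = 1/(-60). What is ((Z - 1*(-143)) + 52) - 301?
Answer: -6361/60 ≈ -106.02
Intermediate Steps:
Z = -1/60 ≈ -0.016667
((Z - 1*(-143)) + 52) - 301 = ((-1/60 - 1*(-143)) + 52) - 301 = ((-1/60 + 143) + 52) - 301 = (8579/60 + 52) - 301 = 11699/60 - 301 = -6361/60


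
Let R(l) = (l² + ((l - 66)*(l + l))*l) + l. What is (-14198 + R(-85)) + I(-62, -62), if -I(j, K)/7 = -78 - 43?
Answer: -2188161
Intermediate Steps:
R(l) = l + l² + 2*l²*(-66 + l) (R(l) = (l² + ((-66 + l)*(2*l))*l) + l = (l² + (2*l*(-66 + l))*l) + l = (l² + 2*l²*(-66 + l)) + l = l + l² + 2*l²*(-66 + l))
I(j, K) = 847 (I(j, K) = -7*(-78 - 43) = -7*(-121) = 847)
(-14198 + R(-85)) + I(-62, -62) = (-14198 - 85*(1 - 131*(-85) + 2*(-85)²)) + 847 = (-14198 - 85*(1 + 11135 + 2*7225)) + 847 = (-14198 - 85*(1 + 11135 + 14450)) + 847 = (-14198 - 85*25586) + 847 = (-14198 - 2174810) + 847 = -2189008 + 847 = -2188161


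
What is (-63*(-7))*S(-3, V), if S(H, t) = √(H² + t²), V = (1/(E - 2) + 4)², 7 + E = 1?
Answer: 441*√960385/64 ≈ 6752.8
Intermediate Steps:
E = -6 (E = -7 + 1 = -6)
V = 961/64 (V = (1/(-6 - 2) + 4)² = (1/(-8) + 4)² = (-⅛ + 4)² = (31/8)² = 961/64 ≈ 15.016)
(-63*(-7))*S(-3, V) = (-63*(-7))*√((-3)² + (961/64)²) = 441*√(9 + 923521/4096) = 441*√(960385/4096) = 441*(√960385/64) = 441*√960385/64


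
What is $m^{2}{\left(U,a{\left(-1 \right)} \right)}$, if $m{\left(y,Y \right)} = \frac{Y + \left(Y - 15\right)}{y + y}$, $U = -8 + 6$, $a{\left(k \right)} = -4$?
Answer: $\frac{529}{16} \approx 33.063$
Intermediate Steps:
$U = -2$
$m{\left(y,Y \right)} = \frac{-15 + 2 Y}{2 y}$ ($m{\left(y,Y \right)} = \frac{Y + \left(-15 + Y\right)}{2 y} = \left(-15 + 2 Y\right) \frac{1}{2 y} = \frac{-15 + 2 Y}{2 y}$)
$m^{2}{\left(U,a{\left(-1 \right)} \right)} = \left(\frac{- \frac{15}{2} - 4}{-2}\right)^{2} = \left(\left(- \frac{1}{2}\right) \left(- \frac{23}{2}\right)\right)^{2} = \left(\frac{23}{4}\right)^{2} = \frac{529}{16}$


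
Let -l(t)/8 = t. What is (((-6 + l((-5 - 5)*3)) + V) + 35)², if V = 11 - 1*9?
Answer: 73441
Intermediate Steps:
l(t) = -8*t
V = 2 (V = 11 - 9 = 2)
(((-6 + l((-5 - 5)*3)) + V) + 35)² = (((-6 - 8*(-5 - 5)*3) + 2) + 35)² = (((-6 - (-80)*3) + 2) + 35)² = (((-6 - 8*(-30)) + 2) + 35)² = (((-6 + 240) + 2) + 35)² = ((234 + 2) + 35)² = (236 + 35)² = 271² = 73441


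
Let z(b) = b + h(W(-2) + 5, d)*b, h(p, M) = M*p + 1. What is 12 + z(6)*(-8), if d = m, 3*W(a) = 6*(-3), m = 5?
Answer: 156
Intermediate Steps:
W(a) = -6 (W(a) = (6*(-3))/3 = (⅓)*(-18) = -6)
d = 5
h(p, M) = 1 + M*p
z(b) = -3*b (z(b) = b + (1 + 5*(-6 + 5))*b = b + (1 + 5*(-1))*b = b + (1 - 5)*b = b - 4*b = -3*b)
12 + z(6)*(-8) = 12 - 3*6*(-8) = 12 - 18*(-8) = 12 + 144 = 156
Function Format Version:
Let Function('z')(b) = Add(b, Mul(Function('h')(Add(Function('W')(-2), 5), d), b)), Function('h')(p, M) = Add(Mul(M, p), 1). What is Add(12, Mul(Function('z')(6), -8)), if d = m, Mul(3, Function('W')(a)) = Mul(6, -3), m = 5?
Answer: 156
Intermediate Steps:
Function('W')(a) = -6 (Function('W')(a) = Mul(Rational(1, 3), Mul(6, -3)) = Mul(Rational(1, 3), -18) = -6)
d = 5
Function('h')(p, M) = Add(1, Mul(M, p))
Function('z')(b) = Mul(-3, b) (Function('z')(b) = Add(b, Mul(Add(1, Mul(5, Add(-6, 5))), b)) = Add(b, Mul(Add(1, Mul(5, -1)), b)) = Add(b, Mul(Add(1, -5), b)) = Add(b, Mul(-4, b)) = Mul(-3, b))
Add(12, Mul(Function('z')(6), -8)) = Add(12, Mul(Mul(-3, 6), -8)) = Add(12, Mul(-18, -8)) = Add(12, 144) = 156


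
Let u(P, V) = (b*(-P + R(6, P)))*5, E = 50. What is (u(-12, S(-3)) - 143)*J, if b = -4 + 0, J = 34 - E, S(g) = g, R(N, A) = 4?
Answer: 7408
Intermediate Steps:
J = -16 (J = 34 - 1*50 = 34 - 50 = -16)
b = -4
u(P, V) = -80 + 20*P (u(P, V) = -4*(-P + 4)*5 = -4*(4 - P)*5 = (-16 + 4*P)*5 = -80 + 20*P)
(u(-12, S(-3)) - 143)*J = ((-80 + 20*(-12)) - 143)*(-16) = ((-80 - 240) - 143)*(-16) = (-320 - 143)*(-16) = -463*(-16) = 7408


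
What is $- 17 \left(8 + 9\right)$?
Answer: $-289$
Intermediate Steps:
$- 17 \left(8 + 9\right) = \left(-17\right) 17 = -289$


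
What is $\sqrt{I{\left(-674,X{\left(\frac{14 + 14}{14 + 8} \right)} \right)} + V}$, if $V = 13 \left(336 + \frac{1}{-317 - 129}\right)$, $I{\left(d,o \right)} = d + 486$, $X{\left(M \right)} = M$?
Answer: $\frac{\sqrt{831463082}}{446} \approx 64.653$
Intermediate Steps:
$I{\left(d,o \right)} = 486 + d$
$V = \frac{1948115}{446}$ ($V = 13 \left(336 + \frac{1}{-446}\right) = 13 \left(336 - \frac{1}{446}\right) = 13 \cdot \frac{149855}{446} = \frac{1948115}{446} \approx 4368.0$)
$\sqrt{I{\left(-674,X{\left(\frac{14 + 14}{14 + 8} \right)} \right)} + V} = \sqrt{\left(486 - 674\right) + \frac{1948115}{446}} = \sqrt{-188 + \frac{1948115}{446}} = \sqrt{\frac{1864267}{446}} = \frac{\sqrt{831463082}}{446}$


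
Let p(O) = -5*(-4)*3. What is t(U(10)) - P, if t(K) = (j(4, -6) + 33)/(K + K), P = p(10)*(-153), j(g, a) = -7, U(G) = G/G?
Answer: 9193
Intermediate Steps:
U(G) = 1
p(O) = 60 (p(O) = 20*3 = 60)
P = -9180 (P = 60*(-153) = -9180)
t(K) = 13/K (t(K) = (-7 + 33)/(K + K) = 26/((2*K)) = 26*(1/(2*K)) = 13/K)
t(U(10)) - P = 13/1 - 1*(-9180) = 13*1 + 9180 = 13 + 9180 = 9193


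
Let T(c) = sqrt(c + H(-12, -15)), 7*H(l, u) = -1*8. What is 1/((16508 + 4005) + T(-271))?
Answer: 143591/2945484088 - I*sqrt(13335)/2945484088 ≈ 4.875e-5 - 3.9205e-8*I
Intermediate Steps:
H(l, u) = -8/7 (H(l, u) = (-1*8)/7 = (1/7)*(-8) = -8/7)
T(c) = sqrt(-8/7 + c) (T(c) = sqrt(c - 8/7) = sqrt(-8/7 + c))
1/((16508 + 4005) + T(-271)) = 1/((16508 + 4005) + sqrt(-56 + 49*(-271))/7) = 1/(20513 + sqrt(-56 - 13279)/7) = 1/(20513 + sqrt(-13335)/7) = 1/(20513 + (I*sqrt(13335))/7) = 1/(20513 + I*sqrt(13335)/7)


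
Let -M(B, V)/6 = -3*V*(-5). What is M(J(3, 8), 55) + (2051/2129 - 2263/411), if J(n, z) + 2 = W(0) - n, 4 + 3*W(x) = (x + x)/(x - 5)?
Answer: -4335319016/875019 ≈ -4954.5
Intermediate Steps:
W(x) = -4/3 + 2*x/(3*(-5 + x)) (W(x) = -4/3 + ((x + x)/(x - 5))/3 = -4/3 + ((2*x)/(-5 + x))/3 = -4/3 + (2*x/(-5 + x))/3 = -4/3 + 2*x/(3*(-5 + x)))
J(n, z) = -10/3 - n (J(n, z) = -2 + (2*(10 - 1*0)/(3*(-5 + 0)) - n) = -2 + ((⅔)*(10 + 0)/(-5) - n) = -2 + ((⅔)*(-⅕)*10 - n) = -2 + (-4/3 - n) = -10/3 - n)
M(B, V) = -90*V (M(B, V) = -6*(-3*V)*(-5) = -90*V)
M(J(3, 8), 55) + (2051/2129 - 2263/411) = -90*55 + (2051/2129 - 2263/411) = -4950 + (2051*(1/2129) - 2263*1/411) = -4950 + (2051/2129 - 2263/411) = -4950 - 3974966/875019 = -4335319016/875019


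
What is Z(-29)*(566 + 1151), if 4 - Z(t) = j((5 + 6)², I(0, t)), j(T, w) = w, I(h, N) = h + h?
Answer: 6868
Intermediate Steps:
I(h, N) = 2*h
Z(t) = 4 (Z(t) = 4 - 2*0 = 4 - 1*0 = 4 + 0 = 4)
Z(-29)*(566 + 1151) = 4*(566 + 1151) = 4*1717 = 6868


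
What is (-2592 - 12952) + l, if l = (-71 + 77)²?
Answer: -15508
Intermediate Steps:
l = 36 (l = 6² = 36)
(-2592 - 12952) + l = (-2592 - 12952) + 36 = -15544 + 36 = -15508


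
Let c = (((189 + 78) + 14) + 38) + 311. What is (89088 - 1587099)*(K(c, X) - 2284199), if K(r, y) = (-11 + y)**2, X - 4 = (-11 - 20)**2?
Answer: 2058391448913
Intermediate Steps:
X = 965 (X = 4 + (-11 - 20)**2 = 4 + (-31)**2 = 4 + 961 = 965)
c = 630 (c = ((267 + 14) + 38) + 311 = (281 + 38) + 311 = 319 + 311 = 630)
(89088 - 1587099)*(K(c, X) - 2284199) = (89088 - 1587099)*((-11 + 965)**2 - 2284199) = -1498011*(954**2 - 2284199) = -1498011*(910116 - 2284199) = -1498011*(-1374083) = 2058391448913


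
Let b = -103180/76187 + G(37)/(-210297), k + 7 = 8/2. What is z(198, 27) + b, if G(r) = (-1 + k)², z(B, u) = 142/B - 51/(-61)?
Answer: 6413710443064/32252079746007 ≈ 0.19886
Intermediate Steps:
z(B, u) = 51/61 + 142/B (z(B, u) = 142/B - 51*(-1/61) = 142/B + 51/61 = 51/61 + 142/B)
k = -3 (k = -7 + 8/2 = -7 + 8*(½) = -7 + 4 = -3)
G(r) = 16 (G(r) = (-1 - 3)² = (-4)² = 16)
b = -21699663452/16021897539 (b = -103180/76187 + 16/(-210297) = -103180*1/76187 + 16*(-1/210297) = -103180/76187 - 16/210297 = -21699663452/16021897539 ≈ -1.3544)
z(198, 27) + b = (51/61 + 142/198) - 21699663452/16021897539 = (51/61 + 142*(1/198)) - 21699663452/16021897539 = (51/61 + 71/99) - 21699663452/16021897539 = 9380/6039 - 21699663452/16021897539 = 6413710443064/32252079746007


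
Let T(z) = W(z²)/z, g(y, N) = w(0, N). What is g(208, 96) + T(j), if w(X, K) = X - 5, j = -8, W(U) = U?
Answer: -13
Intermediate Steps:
w(X, K) = -5 + X
g(y, N) = -5 (g(y, N) = -5 + 0 = -5)
T(z) = z (T(z) = z²/z = z)
g(208, 96) + T(j) = -5 - 8 = -13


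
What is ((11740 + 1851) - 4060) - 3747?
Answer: 5784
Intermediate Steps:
((11740 + 1851) - 4060) - 3747 = (13591 - 4060) - 3747 = 9531 - 3747 = 5784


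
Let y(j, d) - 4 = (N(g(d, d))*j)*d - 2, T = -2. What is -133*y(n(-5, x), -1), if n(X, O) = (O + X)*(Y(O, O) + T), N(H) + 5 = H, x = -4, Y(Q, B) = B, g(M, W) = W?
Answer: -43358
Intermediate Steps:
N(H) = -5 + H
n(X, O) = (-2 + O)*(O + X) (n(X, O) = (O + X)*(O - 2) = (O + X)*(-2 + O) = (-2 + O)*(O + X))
y(j, d) = 2 + d*j*(-5 + d) (y(j, d) = 4 + (((-5 + d)*j)*d - 2) = 4 + ((j*(-5 + d))*d - 2) = 4 + (d*j*(-5 + d) - 2) = 4 + (-2 + d*j*(-5 + d)) = 2 + d*j*(-5 + d))
-133*y(n(-5, x), -1) = -133*(2 - ((-4)² - 2*(-4) - 2*(-5) - 4*(-5))*(-5 - 1)) = -133*(2 - 1*(16 + 8 + 10 + 20)*(-6)) = -133*(2 - 1*54*(-6)) = -133*(2 + 324) = -133*326 = -43358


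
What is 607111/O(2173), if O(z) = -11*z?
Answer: -607111/23903 ≈ -25.399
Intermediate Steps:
607111/O(2173) = 607111/((-11*2173)) = 607111/(-23903) = 607111*(-1/23903) = -607111/23903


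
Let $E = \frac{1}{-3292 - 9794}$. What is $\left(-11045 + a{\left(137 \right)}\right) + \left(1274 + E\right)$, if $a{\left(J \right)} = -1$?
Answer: $- \frac{127876393}{13086} \approx -9772.0$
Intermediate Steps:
$E = - \frac{1}{13086}$ ($E = \frac{1}{-13086} = - \frac{1}{13086} \approx -7.6418 \cdot 10^{-5}$)
$\left(-11045 + a{\left(137 \right)}\right) + \left(1274 + E\right) = \left(-11045 - 1\right) + \left(1274 - \frac{1}{13086}\right) = -11046 + \frac{16671563}{13086} = - \frac{127876393}{13086}$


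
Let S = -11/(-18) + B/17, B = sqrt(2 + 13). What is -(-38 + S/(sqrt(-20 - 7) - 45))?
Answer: 156007/4104 + 5*sqrt(15)/3876 + I*sqrt(5)/3876 + 11*I*sqrt(3)/12312 ≈ 38.018 + 0.0021244*I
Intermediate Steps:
B = sqrt(15) ≈ 3.8730
S = 11/18 + sqrt(15)/17 (S = -11/(-18) + sqrt(15)/17 = -11*(-1/18) + sqrt(15)*(1/17) = 11/18 + sqrt(15)/17 ≈ 0.83893)
-(-38 + S/(sqrt(-20 - 7) - 45)) = -(-38 + (11/18 + sqrt(15)/17)/(sqrt(-20 - 7) - 45)) = -(-38 + (11/18 + sqrt(15)/17)/(sqrt(-27) - 45)) = -(-38 + (11/18 + sqrt(15)/17)/(3*I*sqrt(3) - 45)) = -(-38 + (11/18 + sqrt(15)/17)/(-45 + 3*I*sqrt(3))) = 38 - (11/18 + sqrt(15)/17)/(-45 + 3*I*sqrt(3))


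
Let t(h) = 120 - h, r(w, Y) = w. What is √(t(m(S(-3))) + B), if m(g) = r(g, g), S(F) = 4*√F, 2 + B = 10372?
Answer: √(10490 - 4*I*√3) ≈ 102.42 - 0.0338*I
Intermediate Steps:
B = 10370 (B = -2 + 10372 = 10370)
m(g) = g
√(t(m(S(-3))) + B) = √((120 - 4*√(-3)) + 10370) = √((120 - 4*I*√3) + 10370) = √(10490 - 4*I*√3)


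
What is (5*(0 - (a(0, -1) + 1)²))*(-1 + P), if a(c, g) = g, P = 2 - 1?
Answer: 0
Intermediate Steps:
P = 1
(5*(0 - (a(0, -1) + 1)²))*(-1 + P) = (5*(0 - (-1 + 1)²))*(-1 + 1) = (5*(0 - 1*0²))*0 = (5*(0 - 1*0))*0 = (5*(0 + 0))*0 = (5*0)*0 = 0*0 = 0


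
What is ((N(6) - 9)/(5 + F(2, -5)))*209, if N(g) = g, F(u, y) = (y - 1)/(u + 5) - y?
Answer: -4389/64 ≈ -68.578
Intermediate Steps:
F(u, y) = -y + (-1 + y)/(5 + u) (F(u, y) = (-1 + y)/(5 + u) - y = -y + (-1 + y)/(5 + u))
((N(6) - 9)/(5 + F(2, -5)))*209 = ((6 - 9)/(5 + (-1 - 4*(-5) - 1*2*(-5))/(5 + 2)))*209 = -3/(5 + (-1 + 20 + 10)/7)*209 = -3/(5 + (⅐)*29)*209 = -3/(5 + 29/7)*209 = -3/64/7*209 = -3*7/64*209 = -21/64*209 = -4389/64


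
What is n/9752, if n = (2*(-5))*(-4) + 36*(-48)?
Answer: -211/1219 ≈ -0.17309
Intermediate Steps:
n = -1688 (n = -10*(-4) - 1728 = 40 - 1728 = -1688)
n/9752 = -1688/9752 = -1688*1/9752 = -211/1219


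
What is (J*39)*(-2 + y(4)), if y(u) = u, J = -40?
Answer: -3120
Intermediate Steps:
(J*39)*(-2 + y(4)) = (-40*39)*(-2 + 4) = -1560*2 = -3120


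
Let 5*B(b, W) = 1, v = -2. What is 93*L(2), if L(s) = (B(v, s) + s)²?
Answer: 11253/25 ≈ 450.12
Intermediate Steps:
B(b, W) = ⅕ (B(b, W) = (⅕)*1 = ⅕)
L(s) = (⅕ + s)²
93*L(2) = 93*((1 + 5*2)²/25) = 93*((1 + 10)²/25) = 93*((1/25)*11²) = 93*((1/25)*121) = 93*(121/25) = 11253/25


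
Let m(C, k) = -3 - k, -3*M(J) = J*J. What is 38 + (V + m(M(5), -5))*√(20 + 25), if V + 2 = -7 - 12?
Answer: 38 - 57*√5 ≈ -89.456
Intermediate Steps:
M(J) = -J²/3 (M(J) = -J*J/3 = -J²/3)
V = -21 (V = -2 + (-7 - 12) = -2 - 19 = -21)
38 + (V + m(M(5), -5))*√(20 + 25) = 38 + (-21 + (-3 - 1*(-5)))*√(20 + 25) = 38 + (-21 + (-3 + 5))*√45 = 38 + (-21 + 2)*(3*√5) = 38 - 57*√5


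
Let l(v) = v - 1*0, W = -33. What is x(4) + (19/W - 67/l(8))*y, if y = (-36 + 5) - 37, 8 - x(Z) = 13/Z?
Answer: 80969/132 ≈ 613.40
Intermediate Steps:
l(v) = v (l(v) = v + 0 = v)
x(Z) = 8 - 13/Z
y = -68 (y = -31 - 37 = -68)
x(4) + (19/W - 67/l(8))*y = (8 - 13/4) + (19/(-33) - 67/8)*(-68) = (8 - 13*¼) + (19*(-1/33) - 67*⅛)*(-68) = (8 - 13/4) + (-19/33 - 67/8)*(-68) = 19/4 - 2363/264*(-68) = 19/4 + 40171/66 = 80969/132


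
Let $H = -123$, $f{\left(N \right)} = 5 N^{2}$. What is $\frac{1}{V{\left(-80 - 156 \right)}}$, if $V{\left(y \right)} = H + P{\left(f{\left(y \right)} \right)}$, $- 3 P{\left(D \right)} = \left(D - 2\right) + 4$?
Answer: $- \frac{3}{278851} \approx -1.0758 \cdot 10^{-5}$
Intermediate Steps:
$P{\left(D \right)} = - \frac{2}{3} - \frac{D}{3}$ ($P{\left(D \right)} = - \frac{\left(D - 2\right) + 4}{3} = - \frac{\left(-2 + D\right) + 4}{3} = - \frac{2 + D}{3} = - \frac{2}{3} - \frac{D}{3}$)
$V{\left(y \right)} = - \frac{371}{3} - \frac{5 y^{2}}{3}$ ($V{\left(y \right)} = -123 - \left(\frac{2}{3} + \frac{5 y^{2}}{3}\right) = - \frac{371}{3} - \frac{5 y^{2}}{3}$)
$\frac{1}{V{\left(-80 - 156 \right)}} = \frac{1}{- \frac{371}{3} - \frac{5 \left(-80 - 156\right)^{2}}{3}} = \frac{1}{- \frac{371}{3} - \frac{5 \left(-236\right)^{2}}{3}} = \frac{1}{- \frac{371}{3} - \frac{278480}{3}} = \frac{1}{- \frac{278851}{3}} = - \frac{3}{278851}$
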